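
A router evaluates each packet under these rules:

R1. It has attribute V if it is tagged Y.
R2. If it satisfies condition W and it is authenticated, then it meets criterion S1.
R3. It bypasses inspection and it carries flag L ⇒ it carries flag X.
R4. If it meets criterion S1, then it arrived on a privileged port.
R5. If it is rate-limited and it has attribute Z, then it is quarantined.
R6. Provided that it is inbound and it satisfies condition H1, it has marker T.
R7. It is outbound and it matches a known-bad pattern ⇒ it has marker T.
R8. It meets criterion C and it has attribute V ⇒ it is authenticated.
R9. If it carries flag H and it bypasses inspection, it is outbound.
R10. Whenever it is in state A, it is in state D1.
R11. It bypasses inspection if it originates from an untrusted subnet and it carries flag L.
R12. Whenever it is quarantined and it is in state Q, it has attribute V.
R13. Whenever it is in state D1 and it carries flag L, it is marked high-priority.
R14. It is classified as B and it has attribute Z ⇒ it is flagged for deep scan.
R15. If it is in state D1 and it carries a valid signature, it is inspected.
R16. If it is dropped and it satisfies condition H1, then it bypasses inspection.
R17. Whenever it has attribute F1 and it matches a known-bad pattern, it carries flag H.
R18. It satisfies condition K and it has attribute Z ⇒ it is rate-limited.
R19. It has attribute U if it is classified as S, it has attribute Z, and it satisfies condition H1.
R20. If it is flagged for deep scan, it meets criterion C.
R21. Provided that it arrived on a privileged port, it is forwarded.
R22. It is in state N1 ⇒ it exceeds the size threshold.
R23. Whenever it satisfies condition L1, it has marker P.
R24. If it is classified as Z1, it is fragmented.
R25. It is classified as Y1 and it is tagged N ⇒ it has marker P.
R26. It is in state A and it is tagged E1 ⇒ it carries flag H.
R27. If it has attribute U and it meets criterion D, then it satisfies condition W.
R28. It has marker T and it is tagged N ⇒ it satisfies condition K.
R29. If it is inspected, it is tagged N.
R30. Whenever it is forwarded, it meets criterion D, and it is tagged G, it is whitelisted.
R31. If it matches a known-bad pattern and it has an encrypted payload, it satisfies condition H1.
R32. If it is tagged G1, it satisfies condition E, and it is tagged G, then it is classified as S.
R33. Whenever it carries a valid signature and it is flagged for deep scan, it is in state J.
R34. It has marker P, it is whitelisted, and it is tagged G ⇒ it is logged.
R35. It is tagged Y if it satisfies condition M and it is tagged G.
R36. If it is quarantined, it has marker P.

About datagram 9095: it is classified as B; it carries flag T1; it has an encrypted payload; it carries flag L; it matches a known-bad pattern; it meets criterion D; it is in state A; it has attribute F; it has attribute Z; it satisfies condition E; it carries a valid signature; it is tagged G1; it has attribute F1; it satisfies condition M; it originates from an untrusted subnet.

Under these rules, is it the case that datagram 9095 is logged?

Forward chaining from the given facts derives: is in state D1, bypasses inspection, is marked high-priority, is flagged for deep scan, is inspected, carries flag H, meets criterion C, is tagged N, satisfies condition H1, is in state J, carries flag X, is outbound, has marker T, satisfies condition K, is rate-limited, is quarantined, has marker P.
The only rule concluding "it is logged" is R34, which needs "it is whitelisted"; that is never established.

No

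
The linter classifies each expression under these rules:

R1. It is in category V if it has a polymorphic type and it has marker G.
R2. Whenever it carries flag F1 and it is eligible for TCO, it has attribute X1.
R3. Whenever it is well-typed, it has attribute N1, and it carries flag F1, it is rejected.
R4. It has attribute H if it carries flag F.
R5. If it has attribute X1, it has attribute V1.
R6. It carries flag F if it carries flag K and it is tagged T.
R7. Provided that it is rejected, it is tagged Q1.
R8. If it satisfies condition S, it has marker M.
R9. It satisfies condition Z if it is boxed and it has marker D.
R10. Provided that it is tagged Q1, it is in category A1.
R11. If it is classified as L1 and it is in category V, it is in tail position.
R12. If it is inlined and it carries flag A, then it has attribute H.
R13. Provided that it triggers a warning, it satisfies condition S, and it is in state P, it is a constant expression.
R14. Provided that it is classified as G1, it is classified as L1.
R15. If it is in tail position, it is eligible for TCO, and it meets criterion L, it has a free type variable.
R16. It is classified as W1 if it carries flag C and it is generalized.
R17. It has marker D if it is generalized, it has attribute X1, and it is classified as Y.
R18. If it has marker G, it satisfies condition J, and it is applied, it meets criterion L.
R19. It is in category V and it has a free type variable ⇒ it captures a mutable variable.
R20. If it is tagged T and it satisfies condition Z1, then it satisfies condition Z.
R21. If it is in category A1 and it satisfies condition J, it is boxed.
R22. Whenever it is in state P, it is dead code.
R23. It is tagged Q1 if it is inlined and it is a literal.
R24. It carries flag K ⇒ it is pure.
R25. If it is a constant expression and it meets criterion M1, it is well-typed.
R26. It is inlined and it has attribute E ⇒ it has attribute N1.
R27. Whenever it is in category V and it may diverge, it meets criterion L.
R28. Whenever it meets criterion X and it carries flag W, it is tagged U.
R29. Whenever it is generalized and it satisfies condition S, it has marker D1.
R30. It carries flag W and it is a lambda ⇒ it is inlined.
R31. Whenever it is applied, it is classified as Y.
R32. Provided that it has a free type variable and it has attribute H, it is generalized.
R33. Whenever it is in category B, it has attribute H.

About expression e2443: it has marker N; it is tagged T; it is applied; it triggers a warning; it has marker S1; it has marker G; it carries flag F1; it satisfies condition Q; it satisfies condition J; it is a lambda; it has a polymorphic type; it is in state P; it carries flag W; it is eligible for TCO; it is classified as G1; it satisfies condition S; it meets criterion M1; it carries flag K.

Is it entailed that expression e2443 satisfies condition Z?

No

Forward chaining from the given facts derives: is in category V, has attribute X1, has attribute V1, carries flag F, has marker M, is a constant expression, is classified as L1, meets criterion L, is dead code, is pure, is well-typed, is inlined, is classified as Y, has attribute H, is in tail position, has a free type variable, captures a mutable variable, is generalized, has marker D, has marker D1.
Rules concluding "it satisfies condition Z": R9 needs "it is boxed"; R20 needs "it satisfies condition Z1" — none of these are established.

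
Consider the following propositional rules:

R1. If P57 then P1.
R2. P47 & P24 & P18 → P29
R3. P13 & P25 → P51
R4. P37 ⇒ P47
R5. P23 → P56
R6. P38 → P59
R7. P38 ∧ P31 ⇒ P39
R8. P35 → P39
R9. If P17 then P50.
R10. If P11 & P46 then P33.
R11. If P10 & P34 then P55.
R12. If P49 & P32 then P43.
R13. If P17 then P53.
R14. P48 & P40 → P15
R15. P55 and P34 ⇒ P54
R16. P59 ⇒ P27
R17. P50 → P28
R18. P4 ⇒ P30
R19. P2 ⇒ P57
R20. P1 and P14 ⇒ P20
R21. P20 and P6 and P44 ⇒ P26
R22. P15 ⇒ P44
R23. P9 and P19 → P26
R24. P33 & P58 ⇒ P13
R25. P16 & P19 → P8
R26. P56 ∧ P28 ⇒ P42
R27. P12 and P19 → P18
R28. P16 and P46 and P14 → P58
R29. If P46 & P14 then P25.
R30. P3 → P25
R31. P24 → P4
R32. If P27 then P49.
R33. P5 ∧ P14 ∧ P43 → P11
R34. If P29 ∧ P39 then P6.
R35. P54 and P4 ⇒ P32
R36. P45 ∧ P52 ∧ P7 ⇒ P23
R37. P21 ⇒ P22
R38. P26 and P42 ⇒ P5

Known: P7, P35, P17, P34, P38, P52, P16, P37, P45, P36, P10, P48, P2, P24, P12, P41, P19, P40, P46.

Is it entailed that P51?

Forward chaining from the given facts derives: P47, P59, P39, P50, P55, P53, P15, P54, P27, P28, P57, P44, P8, P18, P4, P49, P32, P23, P1, P29, P56, P43, P30, P42, P6.
The only rule concluding P51 is R3, which needs P13; that is never established.

No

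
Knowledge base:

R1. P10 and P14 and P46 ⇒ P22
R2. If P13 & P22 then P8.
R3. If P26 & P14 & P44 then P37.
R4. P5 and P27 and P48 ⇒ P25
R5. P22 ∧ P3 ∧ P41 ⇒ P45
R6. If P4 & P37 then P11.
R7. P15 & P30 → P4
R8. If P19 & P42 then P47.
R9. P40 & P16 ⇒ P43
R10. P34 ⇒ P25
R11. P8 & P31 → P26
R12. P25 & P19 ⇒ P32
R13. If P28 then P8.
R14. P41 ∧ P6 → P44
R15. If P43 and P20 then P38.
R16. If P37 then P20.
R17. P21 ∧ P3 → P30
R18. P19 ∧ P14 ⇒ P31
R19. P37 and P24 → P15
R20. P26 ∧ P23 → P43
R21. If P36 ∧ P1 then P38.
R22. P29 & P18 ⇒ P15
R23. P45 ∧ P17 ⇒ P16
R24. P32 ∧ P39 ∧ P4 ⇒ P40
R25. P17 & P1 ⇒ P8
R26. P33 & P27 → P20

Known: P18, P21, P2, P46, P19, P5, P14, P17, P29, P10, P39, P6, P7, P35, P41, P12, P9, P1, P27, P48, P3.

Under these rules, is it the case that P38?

Yes

P22  (by R1: P10, P14, P46)
P25  (by R4: P5, P27, P48)
P45  (by R5: P22, P3, P41)
P32  (by R12: P25, P19)
P44  (by R14: P41, P6)
P30  (by R17: P21, P3)
P31  (by R18: P19, P14)
P15  (by R22: P29, P18)
P16  (by R23: P45, P17)
P8  (by R25: P17, P1)
P4  (by R7: P15, P30)
P26  (by R11: P8, P31)
P40  (by R24: P32, P39, P4)
P37  (by R3: P26, P14, P44)
P43  (by R9: P40, P16)
P20  (by R16: P37)
P38  (by R15: P43, P20)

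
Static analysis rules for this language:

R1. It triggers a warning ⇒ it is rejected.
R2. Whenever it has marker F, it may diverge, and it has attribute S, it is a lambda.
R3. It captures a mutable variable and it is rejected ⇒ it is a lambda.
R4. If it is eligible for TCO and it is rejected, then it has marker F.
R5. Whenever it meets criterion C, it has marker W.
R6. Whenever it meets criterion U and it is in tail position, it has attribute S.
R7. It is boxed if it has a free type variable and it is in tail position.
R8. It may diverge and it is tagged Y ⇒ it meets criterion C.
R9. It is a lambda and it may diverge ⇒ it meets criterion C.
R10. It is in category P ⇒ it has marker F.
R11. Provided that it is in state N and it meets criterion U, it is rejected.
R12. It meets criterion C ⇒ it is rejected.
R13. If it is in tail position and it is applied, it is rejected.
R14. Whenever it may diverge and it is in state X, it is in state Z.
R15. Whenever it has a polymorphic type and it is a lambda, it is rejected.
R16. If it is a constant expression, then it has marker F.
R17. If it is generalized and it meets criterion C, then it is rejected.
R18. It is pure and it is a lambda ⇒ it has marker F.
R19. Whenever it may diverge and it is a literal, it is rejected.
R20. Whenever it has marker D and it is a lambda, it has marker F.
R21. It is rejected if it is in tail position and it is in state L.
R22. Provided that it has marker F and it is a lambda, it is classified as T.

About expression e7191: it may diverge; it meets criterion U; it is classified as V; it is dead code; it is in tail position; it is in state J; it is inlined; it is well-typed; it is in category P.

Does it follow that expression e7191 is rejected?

Yes

By R6 (it meets criterion U, it is in tail position): it has attribute S.
By R10 (it is in category P): it has marker F.
By R2 (it has marker F, it may diverge, it has attribute S): it is a lambda.
By R9 (it is a lambda, it may diverge): it meets criterion C.
By R12 (it meets criterion C): it is rejected.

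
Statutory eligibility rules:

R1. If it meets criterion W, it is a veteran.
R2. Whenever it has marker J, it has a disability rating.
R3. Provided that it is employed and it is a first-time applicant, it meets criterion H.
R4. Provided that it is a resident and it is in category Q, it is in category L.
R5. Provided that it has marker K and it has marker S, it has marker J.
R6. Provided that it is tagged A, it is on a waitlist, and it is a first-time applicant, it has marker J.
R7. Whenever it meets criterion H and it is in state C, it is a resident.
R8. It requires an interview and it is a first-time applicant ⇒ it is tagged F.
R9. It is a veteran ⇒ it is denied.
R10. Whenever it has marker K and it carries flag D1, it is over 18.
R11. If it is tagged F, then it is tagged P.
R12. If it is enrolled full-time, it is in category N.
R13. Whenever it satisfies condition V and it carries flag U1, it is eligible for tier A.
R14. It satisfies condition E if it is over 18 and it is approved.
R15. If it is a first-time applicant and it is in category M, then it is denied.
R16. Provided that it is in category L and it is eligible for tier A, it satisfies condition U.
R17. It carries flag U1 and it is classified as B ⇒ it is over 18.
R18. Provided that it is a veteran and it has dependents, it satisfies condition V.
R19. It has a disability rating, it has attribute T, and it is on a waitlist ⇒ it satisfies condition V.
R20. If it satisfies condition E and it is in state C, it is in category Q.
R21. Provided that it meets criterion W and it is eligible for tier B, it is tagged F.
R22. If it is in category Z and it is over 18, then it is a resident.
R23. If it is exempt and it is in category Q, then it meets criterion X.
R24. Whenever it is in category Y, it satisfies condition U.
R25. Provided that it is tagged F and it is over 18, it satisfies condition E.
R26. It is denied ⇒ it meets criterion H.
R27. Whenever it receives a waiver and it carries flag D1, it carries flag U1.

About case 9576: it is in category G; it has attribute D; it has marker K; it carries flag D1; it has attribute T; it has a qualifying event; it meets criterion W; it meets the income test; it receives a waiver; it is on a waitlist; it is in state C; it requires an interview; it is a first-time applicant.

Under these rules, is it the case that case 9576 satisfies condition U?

No

Forward chaining from the given facts derives: is a veteran, is tagged F, is denied, is over 18, is tagged P, satisfies condition E, meets criterion H, carries flag U1, is a resident, is in category Q, is in category L.
Rules concluding "it satisfies condition U": R16 needs "it is eligible for tier A"; R24 needs "it is in category Y" — none of these are established.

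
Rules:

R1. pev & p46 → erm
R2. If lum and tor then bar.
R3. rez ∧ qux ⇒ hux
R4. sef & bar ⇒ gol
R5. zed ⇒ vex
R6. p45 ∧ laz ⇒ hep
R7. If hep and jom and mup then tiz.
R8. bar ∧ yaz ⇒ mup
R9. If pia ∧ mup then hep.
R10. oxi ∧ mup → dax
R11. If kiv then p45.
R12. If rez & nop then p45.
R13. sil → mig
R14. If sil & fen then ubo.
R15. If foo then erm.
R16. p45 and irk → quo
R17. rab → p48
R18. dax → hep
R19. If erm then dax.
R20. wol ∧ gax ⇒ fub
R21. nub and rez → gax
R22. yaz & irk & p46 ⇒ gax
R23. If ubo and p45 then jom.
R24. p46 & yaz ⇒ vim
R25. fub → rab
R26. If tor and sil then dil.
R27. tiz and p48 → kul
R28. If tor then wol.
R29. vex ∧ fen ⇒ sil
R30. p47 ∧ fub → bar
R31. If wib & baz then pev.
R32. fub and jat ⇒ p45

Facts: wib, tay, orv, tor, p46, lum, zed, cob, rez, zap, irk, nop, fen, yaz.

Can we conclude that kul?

Forward chaining from the given facts derives: bar, vex, mup, p45, quo, gax, vim, wol, sil, mig, ubo, fub, jom, rab, dil, p48.
The only rule concluding kul is R27, which needs tiz; that is never established.

No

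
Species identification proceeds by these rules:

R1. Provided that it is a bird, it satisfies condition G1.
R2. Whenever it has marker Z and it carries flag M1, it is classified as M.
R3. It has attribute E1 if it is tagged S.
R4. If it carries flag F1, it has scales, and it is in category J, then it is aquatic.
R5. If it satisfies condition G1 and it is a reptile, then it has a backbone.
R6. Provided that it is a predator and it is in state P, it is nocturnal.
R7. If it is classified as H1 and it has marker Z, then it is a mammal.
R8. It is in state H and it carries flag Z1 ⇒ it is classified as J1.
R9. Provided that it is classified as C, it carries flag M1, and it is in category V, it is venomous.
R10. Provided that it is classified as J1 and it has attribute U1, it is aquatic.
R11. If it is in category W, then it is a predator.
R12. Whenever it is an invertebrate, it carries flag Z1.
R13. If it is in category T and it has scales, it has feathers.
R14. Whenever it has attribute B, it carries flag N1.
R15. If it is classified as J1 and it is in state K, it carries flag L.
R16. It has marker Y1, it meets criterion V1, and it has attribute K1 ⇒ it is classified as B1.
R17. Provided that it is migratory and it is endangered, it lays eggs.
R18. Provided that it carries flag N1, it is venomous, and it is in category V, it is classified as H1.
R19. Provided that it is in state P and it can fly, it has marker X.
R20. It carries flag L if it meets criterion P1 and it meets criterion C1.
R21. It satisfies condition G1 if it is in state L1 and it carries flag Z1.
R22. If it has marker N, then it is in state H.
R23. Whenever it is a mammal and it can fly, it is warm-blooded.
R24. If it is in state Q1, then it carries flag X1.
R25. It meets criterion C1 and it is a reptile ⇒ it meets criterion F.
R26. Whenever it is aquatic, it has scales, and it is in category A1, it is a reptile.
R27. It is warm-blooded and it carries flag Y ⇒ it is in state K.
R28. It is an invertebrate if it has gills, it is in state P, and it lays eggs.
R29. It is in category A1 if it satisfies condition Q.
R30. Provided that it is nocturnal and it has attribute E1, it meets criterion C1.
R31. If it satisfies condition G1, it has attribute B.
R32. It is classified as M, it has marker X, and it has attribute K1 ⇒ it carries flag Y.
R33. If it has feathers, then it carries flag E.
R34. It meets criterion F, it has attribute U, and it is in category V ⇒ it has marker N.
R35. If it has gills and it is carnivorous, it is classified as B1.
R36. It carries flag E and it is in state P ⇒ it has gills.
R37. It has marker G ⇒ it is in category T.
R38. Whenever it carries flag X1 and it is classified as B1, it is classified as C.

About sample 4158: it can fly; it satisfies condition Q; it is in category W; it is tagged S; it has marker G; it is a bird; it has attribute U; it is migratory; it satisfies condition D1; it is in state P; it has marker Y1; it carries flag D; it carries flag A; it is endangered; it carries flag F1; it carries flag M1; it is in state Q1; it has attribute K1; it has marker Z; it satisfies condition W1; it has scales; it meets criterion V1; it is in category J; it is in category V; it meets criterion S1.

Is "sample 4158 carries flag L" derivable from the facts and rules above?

By R1 (it is a bird): it satisfies condition G1.
By R2 (it has marker Z, it carries flag M1): it is classified as M.
By R3 (it is tagged S): it has attribute E1.
By R4 (it carries flag F1, it has scales, it is in category J): it is aquatic.
By R11 (it is in category W): it is a predator.
By R16 (it has marker Y1, it meets criterion V1, it has attribute K1): it is classified as B1.
By R17 (it is migratory, it is endangered): it lays eggs.
By R19 (it is in state P, it can fly): it has marker X.
By R24 (it is in state Q1): it carries flag X1.
By R29 (it satisfies condition Q): it is in category A1.
By R31 (it satisfies condition G1): it has attribute B.
By R32 (it is classified as M, it has marker X, it has attribute K1): it carries flag Y.
By R37 (it has marker G): it is in category T.
By R38 (it carries flag X1, it is classified as B1): it is classified as C.
By R6 (it is a predator, it is in state P): it is nocturnal.
By R9 (it is classified as C, it carries flag M1, it is in category V): it is venomous.
By R13 (it is in category T, it has scales): it has feathers.
By R14 (it has attribute B): it carries flag N1.
By R18 (it carries flag N1, it is venomous, it is in category V): it is classified as H1.
By R26 (it is aquatic, it has scales, it is in category A1): it is a reptile.
By R30 (it is nocturnal, it has attribute E1): it meets criterion C1.
By R33 (it has feathers): it carries flag E.
By R36 (it carries flag E, it is in state P): it has gills.
By R7 (it is classified as H1, it has marker Z): it is a mammal.
By R23 (it is a mammal, it can fly): it is warm-blooded.
By R25 (it meets criterion C1, it is a reptile): it meets criterion F.
By R27 (it is warm-blooded, it carries flag Y): it is in state K.
By R28 (it has gills, it is in state P, it lays eggs): it is an invertebrate.
By R34 (it meets criterion F, it has attribute U, it is in category V): it has marker N.
By R12 (it is an invertebrate): it carries flag Z1.
By R22 (it has marker N): it is in state H.
By R8 (it is in state H, it carries flag Z1): it is classified as J1.
By R15 (it is classified as J1, it is in state K): it carries flag L.

Yes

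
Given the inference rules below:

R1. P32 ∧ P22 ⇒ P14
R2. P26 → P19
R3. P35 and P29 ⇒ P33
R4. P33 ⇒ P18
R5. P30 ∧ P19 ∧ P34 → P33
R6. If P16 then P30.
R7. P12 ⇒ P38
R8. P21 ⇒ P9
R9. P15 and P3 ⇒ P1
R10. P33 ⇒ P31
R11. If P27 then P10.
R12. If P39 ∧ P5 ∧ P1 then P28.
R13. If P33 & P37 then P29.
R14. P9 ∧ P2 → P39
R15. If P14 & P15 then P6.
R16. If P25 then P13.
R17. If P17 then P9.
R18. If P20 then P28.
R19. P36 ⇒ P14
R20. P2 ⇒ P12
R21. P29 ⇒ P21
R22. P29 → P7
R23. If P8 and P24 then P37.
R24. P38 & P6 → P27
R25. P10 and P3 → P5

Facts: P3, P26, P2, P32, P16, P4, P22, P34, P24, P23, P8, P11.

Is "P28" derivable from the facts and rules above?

Forward chaining from the given facts derives: P14, P19, P30, P12, P37, P33, P38, P31, P29, P21, P7, P18, P9, P39.
Rules concluding P28: R12 needs P5; R18 needs P20 — none of these are established.

No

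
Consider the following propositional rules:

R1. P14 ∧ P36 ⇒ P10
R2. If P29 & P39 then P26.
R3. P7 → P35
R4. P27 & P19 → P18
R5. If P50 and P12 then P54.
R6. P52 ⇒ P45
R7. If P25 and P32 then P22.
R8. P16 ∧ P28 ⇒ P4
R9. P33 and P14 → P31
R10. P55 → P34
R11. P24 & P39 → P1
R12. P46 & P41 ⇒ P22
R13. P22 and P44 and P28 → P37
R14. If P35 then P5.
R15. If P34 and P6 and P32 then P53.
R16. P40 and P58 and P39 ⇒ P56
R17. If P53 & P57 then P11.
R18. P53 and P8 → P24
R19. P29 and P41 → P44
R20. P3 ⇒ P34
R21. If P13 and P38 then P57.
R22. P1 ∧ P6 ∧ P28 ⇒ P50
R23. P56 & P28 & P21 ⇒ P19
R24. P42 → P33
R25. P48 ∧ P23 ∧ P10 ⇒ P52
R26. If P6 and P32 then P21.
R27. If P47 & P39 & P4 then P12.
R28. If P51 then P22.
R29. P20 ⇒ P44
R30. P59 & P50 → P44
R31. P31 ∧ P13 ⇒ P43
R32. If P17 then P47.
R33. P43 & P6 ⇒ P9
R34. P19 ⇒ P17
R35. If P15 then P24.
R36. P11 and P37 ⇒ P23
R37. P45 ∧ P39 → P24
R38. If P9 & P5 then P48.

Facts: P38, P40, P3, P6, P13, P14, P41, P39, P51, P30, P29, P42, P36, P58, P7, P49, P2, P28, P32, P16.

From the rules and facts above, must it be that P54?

Yes

P10  (by R1: P14, P36)
P35  (by R3: P7)
P4  (by R8: P16, P28)
P5  (by R14: P35)
P56  (by R16: P40, P58, P39)
P44  (by R19: P29, P41)
P34  (by R20: P3)
P57  (by R21: P13, P38)
P33  (by R24: P42)
P21  (by R26: P6, P32)
P22  (by R28: P51)
P31  (by R9: P33, P14)
P37  (by R13: P22, P44, P28)
P53  (by R15: P34, P6, P32)
P11  (by R17: P53, P57)
P19  (by R23: P56, P28, P21)
P43  (by R31: P31, P13)
P9  (by R33: P43, P6)
P17  (by R34: P19)
P23  (by R36: P11, P37)
P48  (by R38: P9, P5)
P52  (by R25: P48, P23, P10)
P47  (by R32: P17)
P45  (by R6: P52)
P12  (by R27: P47, P39, P4)
P24  (by R37: P45, P39)
P1  (by R11: P24, P39)
P50  (by R22: P1, P6, P28)
P54  (by R5: P50, P12)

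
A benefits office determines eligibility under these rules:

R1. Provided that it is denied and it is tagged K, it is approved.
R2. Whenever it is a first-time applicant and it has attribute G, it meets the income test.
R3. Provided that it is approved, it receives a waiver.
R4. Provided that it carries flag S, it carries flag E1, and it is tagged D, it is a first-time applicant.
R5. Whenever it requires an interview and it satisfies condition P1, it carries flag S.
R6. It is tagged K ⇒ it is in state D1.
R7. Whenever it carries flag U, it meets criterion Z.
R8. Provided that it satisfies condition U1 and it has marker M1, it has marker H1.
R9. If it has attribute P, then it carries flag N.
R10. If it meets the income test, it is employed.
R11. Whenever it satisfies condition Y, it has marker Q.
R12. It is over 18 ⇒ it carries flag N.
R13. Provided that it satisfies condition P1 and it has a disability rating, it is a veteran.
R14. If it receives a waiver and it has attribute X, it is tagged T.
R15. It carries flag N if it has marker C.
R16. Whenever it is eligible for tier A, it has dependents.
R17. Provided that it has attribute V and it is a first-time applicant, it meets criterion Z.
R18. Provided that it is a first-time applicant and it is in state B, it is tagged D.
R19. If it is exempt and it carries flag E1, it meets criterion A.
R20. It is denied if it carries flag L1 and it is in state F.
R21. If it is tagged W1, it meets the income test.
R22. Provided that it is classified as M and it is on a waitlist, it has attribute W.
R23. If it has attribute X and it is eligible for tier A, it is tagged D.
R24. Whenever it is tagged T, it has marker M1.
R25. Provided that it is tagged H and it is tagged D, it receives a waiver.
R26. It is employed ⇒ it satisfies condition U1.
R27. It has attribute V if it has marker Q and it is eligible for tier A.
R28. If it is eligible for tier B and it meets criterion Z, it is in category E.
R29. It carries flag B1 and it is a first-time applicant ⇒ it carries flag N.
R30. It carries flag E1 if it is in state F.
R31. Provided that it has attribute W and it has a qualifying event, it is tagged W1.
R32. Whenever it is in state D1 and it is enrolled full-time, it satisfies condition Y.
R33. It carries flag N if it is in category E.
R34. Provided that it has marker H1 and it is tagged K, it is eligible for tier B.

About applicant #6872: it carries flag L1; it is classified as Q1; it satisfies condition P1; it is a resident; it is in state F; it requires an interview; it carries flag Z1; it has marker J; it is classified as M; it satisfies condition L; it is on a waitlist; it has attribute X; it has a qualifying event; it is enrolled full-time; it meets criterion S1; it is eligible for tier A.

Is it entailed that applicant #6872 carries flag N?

Forward chaining from the given facts derives: carries flag S, has dependents, is denied, has attribute W, is tagged D, carries flag E1, is tagged W1, is a first-time applicant, meets the income test, is employed, satisfies condition U1.
Rules concluding "it carries flag N": R9 needs "it has attribute P"; R12 needs "it is over 18"; R15 needs "it has marker C"; R29 needs "it carries flag B1"; R33 needs "it is in category E" — none of these are established.

No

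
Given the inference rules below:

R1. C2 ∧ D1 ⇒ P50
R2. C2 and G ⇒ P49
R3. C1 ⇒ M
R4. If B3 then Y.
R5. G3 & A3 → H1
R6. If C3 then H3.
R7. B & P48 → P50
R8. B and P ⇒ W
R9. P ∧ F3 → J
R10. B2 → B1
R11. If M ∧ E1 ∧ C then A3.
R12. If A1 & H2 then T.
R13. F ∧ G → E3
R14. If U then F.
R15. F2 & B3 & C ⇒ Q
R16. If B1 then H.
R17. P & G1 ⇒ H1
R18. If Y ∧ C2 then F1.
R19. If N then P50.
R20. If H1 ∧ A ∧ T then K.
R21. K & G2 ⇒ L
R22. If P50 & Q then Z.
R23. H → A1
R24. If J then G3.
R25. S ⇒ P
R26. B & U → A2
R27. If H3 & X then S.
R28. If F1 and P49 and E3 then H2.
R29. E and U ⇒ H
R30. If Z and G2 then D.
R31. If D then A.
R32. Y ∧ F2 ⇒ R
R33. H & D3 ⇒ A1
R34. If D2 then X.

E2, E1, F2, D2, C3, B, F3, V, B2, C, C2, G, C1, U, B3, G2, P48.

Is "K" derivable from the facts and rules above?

P49  (by R2: C2, G)
M  (by R3: C1)
Y  (by R4: B3)
H3  (by R6: C3)
P50  (by R7: B, P48)
B1  (by R10: B2)
A3  (by R11: M, E1, C)
F  (by R14: U)
Q  (by R15: F2, B3, C)
H  (by R16: B1)
F1  (by R18: Y, C2)
Z  (by R22: P50, Q)
A1  (by R23: H)
D  (by R30: Z, G2)
A  (by R31: D)
X  (by R34: D2)
E3  (by R13: F, G)
S  (by R27: H3, X)
H2  (by R28: F1, P49, E3)
T  (by R12: A1, H2)
P  (by R25: S)
J  (by R9: P, F3)
G3  (by R24: J)
H1  (by R5: G3, A3)
K  (by R20: H1, A, T)

Yes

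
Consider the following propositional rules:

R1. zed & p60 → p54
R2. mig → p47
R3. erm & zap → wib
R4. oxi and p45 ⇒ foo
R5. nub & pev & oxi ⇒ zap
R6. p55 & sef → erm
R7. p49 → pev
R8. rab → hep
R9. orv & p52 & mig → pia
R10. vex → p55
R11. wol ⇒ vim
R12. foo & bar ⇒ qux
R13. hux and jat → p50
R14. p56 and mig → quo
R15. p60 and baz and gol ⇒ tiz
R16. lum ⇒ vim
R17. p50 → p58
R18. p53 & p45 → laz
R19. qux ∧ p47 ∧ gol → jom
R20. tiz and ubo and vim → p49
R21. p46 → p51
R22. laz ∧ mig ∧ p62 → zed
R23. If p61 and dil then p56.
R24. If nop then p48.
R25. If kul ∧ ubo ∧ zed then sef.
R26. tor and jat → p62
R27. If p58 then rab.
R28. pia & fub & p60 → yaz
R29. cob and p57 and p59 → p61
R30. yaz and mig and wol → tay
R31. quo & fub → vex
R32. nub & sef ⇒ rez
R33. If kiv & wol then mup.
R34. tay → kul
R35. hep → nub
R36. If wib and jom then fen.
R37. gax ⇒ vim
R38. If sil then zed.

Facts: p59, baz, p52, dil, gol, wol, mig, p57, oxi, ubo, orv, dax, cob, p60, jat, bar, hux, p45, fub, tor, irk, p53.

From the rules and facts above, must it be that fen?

Yes

p47  (by R2: mig)
foo  (by R4: oxi, p45)
pia  (by R9: orv, p52, mig)
vim  (by R11: wol)
qux  (by R12: foo, bar)
p50  (by R13: hux, jat)
tiz  (by R15: p60, baz, gol)
p58  (by R17: p50)
laz  (by R18: p53, p45)
jom  (by R19: qux, p47, gol)
p49  (by R20: tiz, ubo, vim)
p62  (by R26: tor, jat)
rab  (by R27: p58)
yaz  (by R28: pia, fub, p60)
p61  (by R29: cob, p57, p59)
tay  (by R30: yaz, mig, wol)
kul  (by R34: tay)
pev  (by R7: p49)
hep  (by R8: rab)
zed  (by R22: laz, mig, p62)
p56  (by R23: p61, dil)
sef  (by R25: kul, ubo, zed)
nub  (by R35: hep)
zap  (by R5: nub, pev, oxi)
quo  (by R14: p56, mig)
vex  (by R31: quo, fub)
p55  (by R10: vex)
erm  (by R6: p55, sef)
wib  (by R3: erm, zap)
fen  (by R36: wib, jom)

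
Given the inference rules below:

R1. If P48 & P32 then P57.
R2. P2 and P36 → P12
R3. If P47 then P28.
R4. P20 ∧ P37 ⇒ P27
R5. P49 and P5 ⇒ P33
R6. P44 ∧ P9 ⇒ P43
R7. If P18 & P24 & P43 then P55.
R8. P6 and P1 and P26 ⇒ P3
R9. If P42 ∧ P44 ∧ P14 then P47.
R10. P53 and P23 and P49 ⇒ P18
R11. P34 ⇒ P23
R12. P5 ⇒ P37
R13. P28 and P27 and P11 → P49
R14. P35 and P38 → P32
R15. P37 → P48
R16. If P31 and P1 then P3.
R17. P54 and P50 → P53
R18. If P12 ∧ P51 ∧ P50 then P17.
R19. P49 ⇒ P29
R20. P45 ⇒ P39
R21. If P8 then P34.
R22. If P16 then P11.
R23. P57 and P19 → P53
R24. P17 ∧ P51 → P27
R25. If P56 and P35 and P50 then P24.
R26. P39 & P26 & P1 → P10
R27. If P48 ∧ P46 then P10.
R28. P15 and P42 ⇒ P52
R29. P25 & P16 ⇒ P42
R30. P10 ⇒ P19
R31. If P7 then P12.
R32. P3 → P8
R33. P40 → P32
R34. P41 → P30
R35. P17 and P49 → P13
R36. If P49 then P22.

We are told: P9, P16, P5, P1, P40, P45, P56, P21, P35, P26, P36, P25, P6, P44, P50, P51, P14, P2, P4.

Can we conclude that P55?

Yes

P12  (by R2: P2, P36)
P43  (by R6: P44, P9)
P3  (by R8: P6, P1, P26)
P37  (by R12: P5)
P48  (by R15: P37)
P17  (by R18: P12, P51, P50)
P39  (by R20: P45)
P11  (by R22: P16)
P27  (by R24: P17, P51)
P24  (by R25: P56, P35, P50)
P10  (by R26: P39, P26, P1)
P42  (by R29: P25, P16)
P19  (by R30: P10)
P8  (by R32: P3)
P32  (by R33: P40)
P57  (by R1: P48, P32)
P47  (by R9: P42, P44, P14)
P34  (by R21: P8)
P53  (by R23: P57, P19)
P28  (by R3: P47)
P23  (by R11: P34)
P49  (by R13: P28, P27, P11)
P18  (by R10: P53, P23, P49)
P55  (by R7: P18, P24, P43)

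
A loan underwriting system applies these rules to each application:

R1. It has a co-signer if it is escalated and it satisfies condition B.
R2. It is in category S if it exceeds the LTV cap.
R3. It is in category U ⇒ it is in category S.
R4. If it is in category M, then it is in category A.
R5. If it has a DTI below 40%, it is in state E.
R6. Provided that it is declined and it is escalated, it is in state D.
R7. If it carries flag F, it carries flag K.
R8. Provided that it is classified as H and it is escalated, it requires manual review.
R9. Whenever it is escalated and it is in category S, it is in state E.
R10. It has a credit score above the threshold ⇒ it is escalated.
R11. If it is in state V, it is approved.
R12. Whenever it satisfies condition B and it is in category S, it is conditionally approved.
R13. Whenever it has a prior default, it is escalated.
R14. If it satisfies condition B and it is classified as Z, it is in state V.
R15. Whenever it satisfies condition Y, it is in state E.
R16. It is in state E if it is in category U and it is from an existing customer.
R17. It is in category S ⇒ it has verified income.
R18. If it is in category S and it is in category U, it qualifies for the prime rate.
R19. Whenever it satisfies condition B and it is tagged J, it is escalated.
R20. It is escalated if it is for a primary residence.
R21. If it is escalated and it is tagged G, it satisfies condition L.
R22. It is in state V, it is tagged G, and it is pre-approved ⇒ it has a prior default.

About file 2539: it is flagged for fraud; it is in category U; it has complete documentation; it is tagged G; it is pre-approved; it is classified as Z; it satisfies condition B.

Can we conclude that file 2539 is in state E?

By R3 (it is in category U): it is in category S.
By R14 (it satisfies condition B, it is classified as Z): it is in state V.
By R22 (it is in state V, it is tagged G, it is pre-approved): it has a prior default.
By R13 (it has a prior default): it is escalated.
By R9 (it is escalated, it is in category S): it is in state E.

Yes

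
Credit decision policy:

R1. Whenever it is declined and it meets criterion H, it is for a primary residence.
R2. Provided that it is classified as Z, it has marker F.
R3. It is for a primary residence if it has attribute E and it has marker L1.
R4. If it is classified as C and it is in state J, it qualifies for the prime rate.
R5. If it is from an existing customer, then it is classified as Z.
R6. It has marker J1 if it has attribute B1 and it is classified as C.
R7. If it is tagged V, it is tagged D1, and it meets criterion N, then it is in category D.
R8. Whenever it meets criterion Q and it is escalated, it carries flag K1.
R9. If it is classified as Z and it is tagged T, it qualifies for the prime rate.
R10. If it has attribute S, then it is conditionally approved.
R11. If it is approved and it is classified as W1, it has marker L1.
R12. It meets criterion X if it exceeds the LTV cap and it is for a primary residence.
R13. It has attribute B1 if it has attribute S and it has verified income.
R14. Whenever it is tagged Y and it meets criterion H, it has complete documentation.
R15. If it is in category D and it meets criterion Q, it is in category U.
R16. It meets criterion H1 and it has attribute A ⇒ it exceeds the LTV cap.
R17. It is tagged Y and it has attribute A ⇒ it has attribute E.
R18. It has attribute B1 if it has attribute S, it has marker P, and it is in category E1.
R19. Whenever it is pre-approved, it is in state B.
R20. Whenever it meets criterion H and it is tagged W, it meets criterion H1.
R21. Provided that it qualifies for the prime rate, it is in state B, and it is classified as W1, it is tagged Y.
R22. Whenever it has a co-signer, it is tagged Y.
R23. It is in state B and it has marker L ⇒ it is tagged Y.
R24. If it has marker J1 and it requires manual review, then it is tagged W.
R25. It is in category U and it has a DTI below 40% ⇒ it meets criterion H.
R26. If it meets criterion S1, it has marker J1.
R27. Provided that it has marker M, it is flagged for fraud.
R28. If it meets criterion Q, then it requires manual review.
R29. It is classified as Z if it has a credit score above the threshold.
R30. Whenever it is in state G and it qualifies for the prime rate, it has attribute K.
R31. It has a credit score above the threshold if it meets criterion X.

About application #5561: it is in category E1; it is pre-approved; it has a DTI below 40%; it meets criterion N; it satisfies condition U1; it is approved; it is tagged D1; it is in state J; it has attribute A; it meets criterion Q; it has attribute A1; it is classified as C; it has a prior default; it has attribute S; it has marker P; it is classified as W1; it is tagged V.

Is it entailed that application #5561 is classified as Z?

Yes

By R4 (it is classified as C, it is in state J): it qualifies for the prime rate.
By R7 (it is tagged V, it is tagged D1, it meets criterion N): it is in category D.
By R11 (it is approved, it is classified as W1): it has marker L1.
By R15 (it is in category D, it meets criterion Q): it is in category U.
By R18 (it has attribute S, it has marker P, it is in category E1): it has attribute B1.
By R19 (it is pre-approved): it is in state B.
By R21 (it qualifies for the prime rate, it is in state B, it is classified as W1): it is tagged Y.
By R25 (it is in category U, it has a DTI below 40%): it meets criterion H.
By R28 (it meets criterion Q): it requires manual review.
By R6 (it has attribute B1, it is classified as C): it has marker J1.
By R17 (it is tagged Y, it has attribute A): it has attribute E.
By R24 (it has marker J1, it requires manual review): it is tagged W.
By R3 (it has attribute E, it has marker L1): it is for a primary residence.
By R20 (it meets criterion H, it is tagged W): it meets criterion H1.
By R16 (it meets criterion H1, it has attribute A): it exceeds the LTV cap.
By R12 (it exceeds the LTV cap, it is for a primary residence): it meets criterion X.
By R31 (it meets criterion X): it has a credit score above the threshold.
By R29 (it has a credit score above the threshold): it is classified as Z.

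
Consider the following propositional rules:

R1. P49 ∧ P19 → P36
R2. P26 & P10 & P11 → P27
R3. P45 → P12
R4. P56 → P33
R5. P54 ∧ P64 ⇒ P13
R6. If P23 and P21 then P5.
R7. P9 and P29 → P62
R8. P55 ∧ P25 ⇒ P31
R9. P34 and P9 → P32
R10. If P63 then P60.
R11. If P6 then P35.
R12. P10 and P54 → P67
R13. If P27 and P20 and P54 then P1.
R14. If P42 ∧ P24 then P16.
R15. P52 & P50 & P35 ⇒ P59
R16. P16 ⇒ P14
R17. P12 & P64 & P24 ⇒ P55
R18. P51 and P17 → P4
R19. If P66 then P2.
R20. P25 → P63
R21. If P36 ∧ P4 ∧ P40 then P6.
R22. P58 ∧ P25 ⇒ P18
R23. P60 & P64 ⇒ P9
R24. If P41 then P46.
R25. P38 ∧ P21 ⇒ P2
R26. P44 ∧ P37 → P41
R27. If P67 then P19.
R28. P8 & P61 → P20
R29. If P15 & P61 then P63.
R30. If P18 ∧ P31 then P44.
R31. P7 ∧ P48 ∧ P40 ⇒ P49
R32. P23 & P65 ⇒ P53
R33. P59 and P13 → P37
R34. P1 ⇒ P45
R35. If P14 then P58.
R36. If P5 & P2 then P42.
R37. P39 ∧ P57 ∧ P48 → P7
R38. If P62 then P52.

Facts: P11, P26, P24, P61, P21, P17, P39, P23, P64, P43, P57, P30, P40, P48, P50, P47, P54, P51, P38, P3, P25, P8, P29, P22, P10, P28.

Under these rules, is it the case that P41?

P27  (by R2: P26, P10, P11)
P13  (by R5: P54, P64)
P5  (by R6: P23, P21)
P67  (by R12: P10, P54)
P4  (by R18: P51, P17)
P63  (by R20: P25)
P2  (by R25: P38, P21)
P19  (by R27: P67)
P20  (by R28: P8, P61)
P42  (by R36: P5, P2)
P7  (by R37: P39, P57, P48)
P60  (by R10: P63)
P1  (by R13: P27, P20, P54)
P16  (by R14: P42, P24)
P14  (by R16: P16)
P9  (by R23: P60, P64)
P49  (by R31: P7, P48, P40)
P45  (by R34: P1)
P58  (by R35: P14)
P36  (by R1: P49, P19)
P12  (by R3: P45)
P62  (by R7: P9, P29)
P55  (by R17: P12, P64, P24)
P6  (by R21: P36, P4, P40)
P18  (by R22: P58, P25)
P52  (by R38: P62)
P31  (by R8: P55, P25)
P35  (by R11: P6)
P59  (by R15: P52, P50, P35)
P44  (by R30: P18, P31)
P37  (by R33: P59, P13)
P41  (by R26: P44, P37)

Yes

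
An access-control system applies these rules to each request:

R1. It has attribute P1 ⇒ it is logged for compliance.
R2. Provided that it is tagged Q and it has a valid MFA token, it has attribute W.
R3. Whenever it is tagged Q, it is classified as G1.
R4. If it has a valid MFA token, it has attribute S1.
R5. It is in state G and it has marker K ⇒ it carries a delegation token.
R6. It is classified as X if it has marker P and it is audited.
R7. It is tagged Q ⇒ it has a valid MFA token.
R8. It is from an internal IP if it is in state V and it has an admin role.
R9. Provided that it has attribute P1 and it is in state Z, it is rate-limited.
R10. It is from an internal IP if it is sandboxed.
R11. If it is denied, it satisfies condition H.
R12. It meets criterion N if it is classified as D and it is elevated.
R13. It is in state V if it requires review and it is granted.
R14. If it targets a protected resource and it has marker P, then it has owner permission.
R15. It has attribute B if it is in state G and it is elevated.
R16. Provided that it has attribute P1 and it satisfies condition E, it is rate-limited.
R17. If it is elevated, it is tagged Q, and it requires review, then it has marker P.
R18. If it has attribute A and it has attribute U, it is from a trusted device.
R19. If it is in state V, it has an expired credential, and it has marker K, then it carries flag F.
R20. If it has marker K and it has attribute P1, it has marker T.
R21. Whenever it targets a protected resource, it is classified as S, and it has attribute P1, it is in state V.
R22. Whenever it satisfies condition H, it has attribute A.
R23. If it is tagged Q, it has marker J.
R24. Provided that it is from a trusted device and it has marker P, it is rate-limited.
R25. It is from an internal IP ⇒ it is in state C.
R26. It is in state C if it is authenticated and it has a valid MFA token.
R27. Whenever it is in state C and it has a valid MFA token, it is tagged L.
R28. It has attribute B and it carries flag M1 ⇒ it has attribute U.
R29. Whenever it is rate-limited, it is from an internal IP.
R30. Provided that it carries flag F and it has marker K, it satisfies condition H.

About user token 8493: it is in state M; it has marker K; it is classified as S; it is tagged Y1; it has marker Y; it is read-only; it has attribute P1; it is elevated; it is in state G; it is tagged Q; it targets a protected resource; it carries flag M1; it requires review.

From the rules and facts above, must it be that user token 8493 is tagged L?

No

Forward chaining from the given facts derives: is logged for compliance, is classified as G1, carries a delegation token, has a valid MFA token, has attribute B, has marker P, has marker T, is in state V, has marker J, has attribute U, has attribute W, has attribute S1, has owner permission.
The only rule concluding "it is tagged L" is R27, which needs "it is in state C"; that is never established.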